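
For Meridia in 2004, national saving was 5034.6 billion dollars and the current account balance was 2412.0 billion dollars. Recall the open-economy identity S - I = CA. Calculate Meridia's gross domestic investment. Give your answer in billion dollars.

I = S - CA = 5034.6 - 2412.0 = 2622.6

2622.6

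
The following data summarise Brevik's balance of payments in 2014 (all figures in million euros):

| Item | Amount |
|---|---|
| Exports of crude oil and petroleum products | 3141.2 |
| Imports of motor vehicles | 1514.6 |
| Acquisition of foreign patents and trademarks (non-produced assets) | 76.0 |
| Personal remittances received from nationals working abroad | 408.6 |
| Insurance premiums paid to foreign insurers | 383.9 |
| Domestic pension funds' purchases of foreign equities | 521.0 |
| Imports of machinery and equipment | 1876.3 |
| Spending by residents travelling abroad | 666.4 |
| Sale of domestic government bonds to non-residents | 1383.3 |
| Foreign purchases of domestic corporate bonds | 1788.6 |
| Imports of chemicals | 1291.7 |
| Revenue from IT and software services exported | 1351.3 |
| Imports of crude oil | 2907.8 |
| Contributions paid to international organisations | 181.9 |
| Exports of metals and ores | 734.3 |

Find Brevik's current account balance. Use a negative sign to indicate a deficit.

Goods: 3141.2 - 2907.8 - 1291.7 - 1876.3 + 734.3 - 1514.6 = -3714.9
Services: 1351.3 - 666.4 - 383.9 = 301.0
Secondary income: 408.6 - 181.9 = 226.7
Current account = (-3714.9) + 301.0 + 226.7 = -3187.2
(Excluded from the current account — capital account: acquisition of foreign patents and trademarks (non-produced assets) 76.0; financial account: domestic pension funds' purchases of foreign equities 521.0, sale of domestic government bonds to non-residents 1383.3, foreign purchases of domestic corporate bonds 1788.6.)

-3187.2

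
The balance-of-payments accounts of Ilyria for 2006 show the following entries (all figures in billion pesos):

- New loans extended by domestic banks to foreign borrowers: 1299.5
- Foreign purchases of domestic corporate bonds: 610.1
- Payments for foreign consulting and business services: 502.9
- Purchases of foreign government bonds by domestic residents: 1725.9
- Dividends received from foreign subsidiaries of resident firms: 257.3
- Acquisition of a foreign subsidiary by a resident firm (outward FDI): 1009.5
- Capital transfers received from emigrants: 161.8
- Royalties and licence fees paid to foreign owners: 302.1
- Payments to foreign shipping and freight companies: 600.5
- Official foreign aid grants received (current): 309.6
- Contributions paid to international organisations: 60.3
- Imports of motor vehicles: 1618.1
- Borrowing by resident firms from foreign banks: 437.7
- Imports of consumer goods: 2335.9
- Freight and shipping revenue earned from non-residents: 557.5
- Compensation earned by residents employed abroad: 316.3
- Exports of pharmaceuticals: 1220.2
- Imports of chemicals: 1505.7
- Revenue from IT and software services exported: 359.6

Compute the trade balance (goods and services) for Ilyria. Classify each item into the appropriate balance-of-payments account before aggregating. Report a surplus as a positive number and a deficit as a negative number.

Goods: -1505.7 - 1618.1 - 2335.9 + 1220.2 = -4239.5
Services: -302.1 + 557.5 + 359.6 - 502.9 - 600.5 = -488.4
Trade balance = -4239.5 + (-488.4) = -4727.9
(Excluded from the trade balance — financial account: new loans extended by domestic banks to foreign borrowers 1299.5, foreign purchases of domestic corporate bonds 610.1, purchases of foreign government bonds by domestic residents 1725.9, acquisition of a foreign subsidiary by a resident firm (outward FDI) 1009.5, borrowing by resident firms from foreign banks 437.7; primary income: dividends received from foreign subsidiaries of resident firms 257.3, compensation earned by residents employed abroad 316.3; capital account: capital transfers received from emigrants 161.8; secondary income: official foreign aid grants received (current) 309.6, contributions paid to international organisations 60.3.)

-4727.9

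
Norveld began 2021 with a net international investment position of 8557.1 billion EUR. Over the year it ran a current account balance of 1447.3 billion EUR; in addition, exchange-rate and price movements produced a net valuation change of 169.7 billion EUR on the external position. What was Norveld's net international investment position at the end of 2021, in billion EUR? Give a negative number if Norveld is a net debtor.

Change in NIIP = current account + net valuation change = 1447.3 + 169.7 = 1617.0
End-of-year NIIP = 8557.1 + 1617.0 = 10174.1

10174.1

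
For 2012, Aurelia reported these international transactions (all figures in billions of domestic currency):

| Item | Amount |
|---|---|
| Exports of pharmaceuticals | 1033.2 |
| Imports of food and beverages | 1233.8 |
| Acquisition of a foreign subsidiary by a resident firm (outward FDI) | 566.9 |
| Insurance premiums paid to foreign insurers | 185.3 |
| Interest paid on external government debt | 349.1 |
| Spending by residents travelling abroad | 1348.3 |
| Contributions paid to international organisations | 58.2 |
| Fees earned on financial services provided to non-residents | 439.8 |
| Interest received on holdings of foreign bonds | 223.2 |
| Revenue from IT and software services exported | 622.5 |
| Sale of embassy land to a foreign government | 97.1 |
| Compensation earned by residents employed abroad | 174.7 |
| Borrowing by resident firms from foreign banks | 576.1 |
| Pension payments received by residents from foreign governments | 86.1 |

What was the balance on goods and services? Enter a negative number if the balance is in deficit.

-671.9

Goods: -1233.8 + 1033.2 = -200.6
Services: 439.8 - 1348.3 - 185.3 + 622.5 = -471.3
Trade balance = -200.6 + (-471.3) = -671.9
(Excluded from the trade balance — financial account: acquisition of a foreign subsidiary by a resident firm (outward FDI) 566.9, borrowing by resident firms from foreign banks 576.1; primary income: interest paid on external government debt 349.1, interest received on holdings of foreign bonds 223.2, compensation earned by residents employed abroad 174.7; secondary income: contributions paid to international organisations 58.2, pension payments received by residents from foreign governments 86.1; capital account: sale of embassy land to a foreign government 97.1.)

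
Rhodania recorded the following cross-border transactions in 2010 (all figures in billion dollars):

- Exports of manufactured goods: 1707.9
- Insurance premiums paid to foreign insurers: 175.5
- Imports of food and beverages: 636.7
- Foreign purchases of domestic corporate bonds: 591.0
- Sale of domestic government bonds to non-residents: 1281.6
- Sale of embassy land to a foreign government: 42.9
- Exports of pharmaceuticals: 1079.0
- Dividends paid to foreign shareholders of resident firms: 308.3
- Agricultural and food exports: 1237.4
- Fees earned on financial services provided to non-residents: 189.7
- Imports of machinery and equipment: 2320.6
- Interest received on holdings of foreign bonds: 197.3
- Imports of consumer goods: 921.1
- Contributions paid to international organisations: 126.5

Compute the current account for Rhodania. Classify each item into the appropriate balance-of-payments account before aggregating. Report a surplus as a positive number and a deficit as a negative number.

Goods: -921.1 - 636.7 + 1079.0 - 2320.6 + 1237.4 + 1707.9 = 145.9
Services: 189.7 - 175.5 = 14.2
Primary income: 197.3 - 308.3 = -111.0
Secondary income: -126.5
Current account = 145.9 + 14.2 + (-111.0) + (-126.5) = -77.4
(Excluded from the current account — financial account: foreign purchases of domestic corporate bonds 591.0, sale of domestic government bonds to non-residents 1281.6; capital account: sale of embassy land to a foreign government 42.9.)

-77.4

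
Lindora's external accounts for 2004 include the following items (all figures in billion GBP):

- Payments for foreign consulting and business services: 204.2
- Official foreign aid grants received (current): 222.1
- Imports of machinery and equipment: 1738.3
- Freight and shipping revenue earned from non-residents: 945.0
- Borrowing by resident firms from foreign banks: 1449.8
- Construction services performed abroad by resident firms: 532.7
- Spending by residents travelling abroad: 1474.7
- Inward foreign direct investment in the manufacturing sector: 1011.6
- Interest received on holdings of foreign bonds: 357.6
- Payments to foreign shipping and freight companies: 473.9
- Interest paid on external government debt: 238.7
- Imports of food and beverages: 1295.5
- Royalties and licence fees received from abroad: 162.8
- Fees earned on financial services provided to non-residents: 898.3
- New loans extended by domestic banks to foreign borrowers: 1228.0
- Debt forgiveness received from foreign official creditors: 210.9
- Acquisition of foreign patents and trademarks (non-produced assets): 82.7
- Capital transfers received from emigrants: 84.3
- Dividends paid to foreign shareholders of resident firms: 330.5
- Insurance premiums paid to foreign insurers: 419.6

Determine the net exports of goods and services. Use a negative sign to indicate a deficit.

-3067.4

Goods: -1295.5 - 1738.3 = -3033.8
Services: -473.9 - 204.2 - 1474.7 + 945.0 + 898.3 - 419.6 + 162.8 + 532.7 = -33.6
Trade balance = -3033.8 + (-33.6) = -3067.4
(Excluded from the trade balance — secondary income: official foreign aid grants received (current) 222.1; financial account: borrowing by resident firms from foreign banks 1449.8, inward foreign direct investment in the manufacturing sector 1011.6, new loans extended by domestic banks to foreign borrowers 1228.0; primary income: interest received on holdings of foreign bonds 357.6, interest paid on external government debt 238.7, dividends paid to foreign shareholders of resident firms 330.5; capital account: debt forgiveness received from foreign official creditors 210.9, acquisition of foreign patents and trademarks (non-produced assets) 82.7, capital transfers received from emigrants 84.3.)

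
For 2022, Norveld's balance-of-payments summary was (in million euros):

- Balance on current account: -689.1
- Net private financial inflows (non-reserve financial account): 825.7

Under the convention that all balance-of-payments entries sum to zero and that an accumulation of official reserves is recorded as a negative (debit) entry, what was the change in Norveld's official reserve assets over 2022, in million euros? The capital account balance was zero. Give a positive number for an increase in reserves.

136.6

Official reserve transactions balance = -((-689.1) + 825.7) = -136.6
An accumulation of reserves is recorded as a debit (negative entry), so the change in the stock of reserves is the negative of that balance.
Change in official reserves = -(-136.6) = 136.6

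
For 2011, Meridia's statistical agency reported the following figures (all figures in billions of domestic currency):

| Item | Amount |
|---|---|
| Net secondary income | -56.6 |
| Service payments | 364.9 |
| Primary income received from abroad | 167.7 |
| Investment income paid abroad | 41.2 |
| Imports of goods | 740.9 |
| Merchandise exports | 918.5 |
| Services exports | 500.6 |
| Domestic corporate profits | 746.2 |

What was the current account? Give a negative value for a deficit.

Goods balance = 918.5 - 740.9 = 177.6
Services balance = 500.6 - 364.9 = 135.7
Trade balance (goods + services) = 177.6 + 135.7 = 313.3
Net primary income = 167.7 - 41.2 = 126.5
Net secondary income = -56.6
Current account = 313.3 + 126.5 + (-56.6) = 383.2

383.2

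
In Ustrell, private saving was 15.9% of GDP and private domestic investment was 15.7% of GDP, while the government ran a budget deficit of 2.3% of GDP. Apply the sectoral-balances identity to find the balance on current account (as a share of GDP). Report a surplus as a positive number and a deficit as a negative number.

By the sectoral-balances identity, CA = (S_private - I) + (T - G).
Private balance = 15.9 - 15.7 = 0.2
Government balance (T - G) = -2.3
CA = 0.2 + (-2.3) = -2.1

-2.1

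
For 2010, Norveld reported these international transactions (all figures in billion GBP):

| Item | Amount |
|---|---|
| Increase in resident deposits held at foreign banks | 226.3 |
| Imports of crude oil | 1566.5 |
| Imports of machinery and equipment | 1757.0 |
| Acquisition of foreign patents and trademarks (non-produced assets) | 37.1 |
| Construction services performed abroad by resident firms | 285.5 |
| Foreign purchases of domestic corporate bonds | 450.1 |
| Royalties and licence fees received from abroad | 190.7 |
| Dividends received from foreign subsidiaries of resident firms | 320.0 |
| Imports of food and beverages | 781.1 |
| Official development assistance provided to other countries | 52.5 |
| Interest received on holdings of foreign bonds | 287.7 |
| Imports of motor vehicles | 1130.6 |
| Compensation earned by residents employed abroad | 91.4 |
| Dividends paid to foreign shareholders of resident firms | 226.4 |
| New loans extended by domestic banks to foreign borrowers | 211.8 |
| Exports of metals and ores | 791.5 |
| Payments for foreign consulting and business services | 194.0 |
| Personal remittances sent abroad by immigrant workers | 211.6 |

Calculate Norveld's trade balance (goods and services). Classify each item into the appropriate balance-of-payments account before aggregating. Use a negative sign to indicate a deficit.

-4161.5

Goods: 791.5 - 1566.5 - 1757.0 - 781.1 - 1130.6 = -4443.7
Services: 285.5 - 194.0 + 190.7 = 282.2
Trade balance = -4443.7 + 282.2 = -4161.5
(Excluded from the trade balance — financial account: increase in resident deposits held at foreign banks 226.3, foreign purchases of domestic corporate bonds 450.1, new loans extended by domestic banks to foreign borrowers 211.8; capital account: acquisition of foreign patents and trademarks (non-produced assets) 37.1; primary income: dividends received from foreign subsidiaries of resident firms 320.0, interest received on holdings of foreign bonds 287.7, compensation earned by residents employed abroad 91.4, dividends paid to foreign shareholders of resident firms 226.4; secondary income: official development assistance provided to other countries 52.5, personal remittances sent abroad by immigrant workers 211.6.)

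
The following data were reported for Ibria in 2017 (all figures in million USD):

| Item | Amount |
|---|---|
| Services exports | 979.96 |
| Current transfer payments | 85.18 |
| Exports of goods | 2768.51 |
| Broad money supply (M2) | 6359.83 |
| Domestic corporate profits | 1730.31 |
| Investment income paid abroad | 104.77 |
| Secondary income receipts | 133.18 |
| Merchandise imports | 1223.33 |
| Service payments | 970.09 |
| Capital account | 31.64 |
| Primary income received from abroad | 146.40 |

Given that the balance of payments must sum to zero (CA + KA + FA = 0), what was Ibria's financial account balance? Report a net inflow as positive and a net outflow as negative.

Goods balance = 2768.51 - 1223.33 = 1545.18
Services balance = 979.96 - 970.09 = 9.87
Trade balance (goods + services) = 1545.18 + 9.87 = 1555.05
Net primary income = 146.40 - 104.77 = 41.63
Net secondary income = 133.18 - 85.18 = 48.00
Current account = 1555.05 + 41.63 + 48.00 = 1644.68
Financial account = -(1644.68 + 31.64) = -1676.32

-1676.32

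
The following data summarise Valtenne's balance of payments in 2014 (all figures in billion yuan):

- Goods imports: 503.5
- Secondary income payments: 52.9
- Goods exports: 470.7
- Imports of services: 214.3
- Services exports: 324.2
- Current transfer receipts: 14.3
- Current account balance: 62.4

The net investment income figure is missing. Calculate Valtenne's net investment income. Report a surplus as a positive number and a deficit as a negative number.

23.9

Current account = goods balance + services balance + net primary income + net secondary income
Sum of the known components = 38.5
Net investment income = CA - (known components) = 62.4 - 38.5 = 23.9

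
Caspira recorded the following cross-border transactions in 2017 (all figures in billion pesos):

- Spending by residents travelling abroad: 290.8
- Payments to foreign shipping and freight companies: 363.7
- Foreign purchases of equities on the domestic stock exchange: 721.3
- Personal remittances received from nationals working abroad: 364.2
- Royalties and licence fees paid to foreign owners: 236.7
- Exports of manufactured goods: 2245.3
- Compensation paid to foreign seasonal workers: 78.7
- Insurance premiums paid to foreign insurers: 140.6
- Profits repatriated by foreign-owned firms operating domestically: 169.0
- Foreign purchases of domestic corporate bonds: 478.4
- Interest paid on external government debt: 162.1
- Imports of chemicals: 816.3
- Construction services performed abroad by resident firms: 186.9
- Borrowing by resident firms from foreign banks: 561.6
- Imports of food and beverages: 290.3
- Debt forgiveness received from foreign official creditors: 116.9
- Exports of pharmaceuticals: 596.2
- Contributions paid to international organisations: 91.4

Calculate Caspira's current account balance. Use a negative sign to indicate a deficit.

753.0

Goods: -816.3 + 2245.3 - 290.3 + 596.2 = 1734.9
Services: -236.7 + 186.9 - 363.7 - 140.6 - 290.8 = -844.9
Primary income: -162.1 - 78.7 - 169.0 = -409.8
Secondary income: 364.2 - 91.4 = 272.8
Current account = 1734.9 + (-844.9) + (-409.8) + 272.8 = 753.0
(Excluded from the current account — financial account: foreign purchases of equities on the domestic stock exchange 721.3, foreign purchases of domestic corporate bonds 478.4, borrowing by resident firms from foreign banks 561.6; capital account: debt forgiveness received from foreign official creditors 116.9.)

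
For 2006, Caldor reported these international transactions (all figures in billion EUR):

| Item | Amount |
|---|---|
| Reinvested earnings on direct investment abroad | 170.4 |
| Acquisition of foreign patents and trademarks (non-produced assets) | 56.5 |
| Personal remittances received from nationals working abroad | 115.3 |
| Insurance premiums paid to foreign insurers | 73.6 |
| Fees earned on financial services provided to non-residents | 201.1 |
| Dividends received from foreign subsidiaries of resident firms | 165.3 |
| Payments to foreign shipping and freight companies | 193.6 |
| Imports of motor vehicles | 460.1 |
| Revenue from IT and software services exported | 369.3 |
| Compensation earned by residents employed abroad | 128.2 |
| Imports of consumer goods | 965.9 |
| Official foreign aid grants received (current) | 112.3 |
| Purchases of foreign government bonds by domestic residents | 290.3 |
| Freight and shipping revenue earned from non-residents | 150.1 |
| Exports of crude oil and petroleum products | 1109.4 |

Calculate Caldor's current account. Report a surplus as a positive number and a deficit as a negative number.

828.2

Goods: -965.9 + 1109.4 - 460.1 = -316.6
Services: 369.3 + 150.1 + 201.1 - 193.6 - 73.6 = 453.3
Primary income: 128.2 + 165.3 + 170.4 = 463.9
Secondary income: 115.3 + 112.3 = 227.6
Current account = (-316.6) + 453.3 + 463.9 + 227.6 = 828.2
(Excluded from the current account — capital account: acquisition of foreign patents and trademarks (non-produced assets) 56.5; financial account: purchases of foreign government bonds by domestic residents 290.3.)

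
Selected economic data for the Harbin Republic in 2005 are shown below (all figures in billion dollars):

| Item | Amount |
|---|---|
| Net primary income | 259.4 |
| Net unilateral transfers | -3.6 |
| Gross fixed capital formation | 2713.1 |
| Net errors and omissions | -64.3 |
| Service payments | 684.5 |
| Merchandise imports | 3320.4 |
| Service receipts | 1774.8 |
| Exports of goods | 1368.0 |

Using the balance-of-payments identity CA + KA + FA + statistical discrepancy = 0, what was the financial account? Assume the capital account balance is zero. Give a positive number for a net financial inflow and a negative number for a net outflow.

Goods balance = 1368.0 - 3320.4 = -1952.4
Services balance = 1774.8 - 684.5 = 1090.3
Trade balance (goods + services) = -1952.4 + 1090.3 = -862.1
Net primary income = 259.4
Net secondary income = -3.6
Current account = -862.1 + 259.4 + (-3.6) = -606.3
Financial account = -(-606.3 + (-64.3)) = 670.6

670.6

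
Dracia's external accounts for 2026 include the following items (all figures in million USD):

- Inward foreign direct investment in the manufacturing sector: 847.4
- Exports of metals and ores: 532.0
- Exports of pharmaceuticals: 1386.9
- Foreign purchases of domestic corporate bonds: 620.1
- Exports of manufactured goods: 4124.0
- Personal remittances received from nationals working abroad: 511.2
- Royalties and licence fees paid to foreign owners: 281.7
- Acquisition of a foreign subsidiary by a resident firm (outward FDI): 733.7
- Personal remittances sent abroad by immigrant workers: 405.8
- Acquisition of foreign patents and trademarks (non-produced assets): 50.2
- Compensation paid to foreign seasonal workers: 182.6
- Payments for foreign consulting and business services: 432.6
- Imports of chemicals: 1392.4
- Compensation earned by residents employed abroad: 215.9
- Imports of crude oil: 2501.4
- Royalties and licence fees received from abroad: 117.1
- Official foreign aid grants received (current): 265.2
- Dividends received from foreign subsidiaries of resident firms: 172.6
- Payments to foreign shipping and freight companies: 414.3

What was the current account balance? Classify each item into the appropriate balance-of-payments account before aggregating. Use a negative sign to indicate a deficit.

1714.1

Goods: -2501.4 + 532.0 - 1392.4 + 4124.0 + 1386.9 = 2149.1
Services: 117.1 - 414.3 - 281.7 - 432.6 = -1011.5
Primary income: -182.6 + 172.6 + 215.9 = 205.9
Secondary income: 265.2 + 511.2 - 405.8 = 370.6
Current account = 2149.1 + (-1011.5) + 205.9 + 370.6 = 1714.1
(Excluded from the current account — financial account: inward foreign direct investment in the manufacturing sector 847.4, foreign purchases of domestic corporate bonds 620.1, acquisition of a foreign subsidiary by a resident firm (outward FDI) 733.7; capital account: acquisition of foreign patents and trademarks (non-produced assets) 50.2.)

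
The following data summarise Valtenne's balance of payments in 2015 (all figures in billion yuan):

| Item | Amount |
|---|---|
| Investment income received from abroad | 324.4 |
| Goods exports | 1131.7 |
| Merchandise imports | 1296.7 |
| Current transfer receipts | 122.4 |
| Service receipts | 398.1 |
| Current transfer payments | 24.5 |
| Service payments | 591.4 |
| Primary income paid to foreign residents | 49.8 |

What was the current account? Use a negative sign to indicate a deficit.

Goods balance = 1131.7 - 1296.7 = -165.0
Services balance = 398.1 - 591.4 = -193.3
Trade balance (goods + services) = -165.0 + (-193.3) = -358.3
Net primary income = 324.4 - 49.8 = 274.6
Net secondary income = 122.4 - 24.5 = 97.9
Current account = -358.3 + 274.6 + 97.9 = 14.2

14.2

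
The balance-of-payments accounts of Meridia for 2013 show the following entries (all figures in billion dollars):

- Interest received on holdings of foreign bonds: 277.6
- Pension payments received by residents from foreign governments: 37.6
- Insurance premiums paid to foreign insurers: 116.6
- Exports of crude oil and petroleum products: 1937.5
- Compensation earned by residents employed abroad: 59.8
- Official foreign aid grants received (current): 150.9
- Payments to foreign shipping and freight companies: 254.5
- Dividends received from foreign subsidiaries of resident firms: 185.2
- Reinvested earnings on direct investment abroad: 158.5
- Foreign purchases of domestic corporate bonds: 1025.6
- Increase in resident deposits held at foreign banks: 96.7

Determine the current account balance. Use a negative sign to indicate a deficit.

Goods: 1937.5
Services: -254.5 - 116.6 = -371.1
Primary income: 158.5 + 59.8 + 185.2 + 277.6 = 681.1
Secondary income: 37.6 + 150.9 = 188.5
Current account = 1937.5 + (-371.1) + 681.1 + 188.5 = 2436.0
(Excluded from the current account — financial account: foreign purchases of domestic corporate bonds 1025.6, increase in resident deposits held at foreign banks 96.7.)

2436.0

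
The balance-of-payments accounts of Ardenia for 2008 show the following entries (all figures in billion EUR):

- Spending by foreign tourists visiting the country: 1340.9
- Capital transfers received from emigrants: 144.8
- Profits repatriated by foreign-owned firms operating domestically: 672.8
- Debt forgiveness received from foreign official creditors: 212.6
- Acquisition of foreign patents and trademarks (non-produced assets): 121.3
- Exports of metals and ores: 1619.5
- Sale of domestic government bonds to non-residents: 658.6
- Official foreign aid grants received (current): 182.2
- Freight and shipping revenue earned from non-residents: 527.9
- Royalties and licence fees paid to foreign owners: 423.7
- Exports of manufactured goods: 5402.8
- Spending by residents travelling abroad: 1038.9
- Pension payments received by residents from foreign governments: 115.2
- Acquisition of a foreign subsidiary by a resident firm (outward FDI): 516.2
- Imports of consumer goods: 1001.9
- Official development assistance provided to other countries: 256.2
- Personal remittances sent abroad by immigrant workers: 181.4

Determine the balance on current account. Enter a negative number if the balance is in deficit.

5613.6

Goods: -1001.9 + 5402.8 + 1619.5 = 6020.4
Services: 527.9 + 1340.9 - 423.7 - 1038.9 = 406.2
Primary income: -672.8
Secondary income: -256.2 - 181.4 + 182.2 + 115.2 = -140.2
Current account = 6020.4 + 406.2 + (-672.8) + (-140.2) = 5613.6
(Excluded from the current account — capital account: capital transfers received from emigrants 144.8, debt forgiveness received from foreign official creditors 212.6, acquisition of foreign patents and trademarks (non-produced assets) 121.3; financial account: sale of domestic government bonds to non-residents 658.6, acquisition of a foreign subsidiary by a resident firm (outward FDI) 516.2.)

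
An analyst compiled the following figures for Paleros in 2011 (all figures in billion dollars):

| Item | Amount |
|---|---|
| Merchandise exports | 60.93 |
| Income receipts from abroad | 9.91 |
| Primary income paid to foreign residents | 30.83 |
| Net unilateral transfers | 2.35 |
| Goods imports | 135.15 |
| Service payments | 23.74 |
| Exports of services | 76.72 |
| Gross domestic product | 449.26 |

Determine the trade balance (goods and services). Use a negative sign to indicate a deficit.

-21.24

Goods balance = 60.93 - 135.15 = -74.22
Services balance = 76.72 - 23.74 = 52.98
Trade balance (goods + services) = -74.22 + 52.98 = -21.24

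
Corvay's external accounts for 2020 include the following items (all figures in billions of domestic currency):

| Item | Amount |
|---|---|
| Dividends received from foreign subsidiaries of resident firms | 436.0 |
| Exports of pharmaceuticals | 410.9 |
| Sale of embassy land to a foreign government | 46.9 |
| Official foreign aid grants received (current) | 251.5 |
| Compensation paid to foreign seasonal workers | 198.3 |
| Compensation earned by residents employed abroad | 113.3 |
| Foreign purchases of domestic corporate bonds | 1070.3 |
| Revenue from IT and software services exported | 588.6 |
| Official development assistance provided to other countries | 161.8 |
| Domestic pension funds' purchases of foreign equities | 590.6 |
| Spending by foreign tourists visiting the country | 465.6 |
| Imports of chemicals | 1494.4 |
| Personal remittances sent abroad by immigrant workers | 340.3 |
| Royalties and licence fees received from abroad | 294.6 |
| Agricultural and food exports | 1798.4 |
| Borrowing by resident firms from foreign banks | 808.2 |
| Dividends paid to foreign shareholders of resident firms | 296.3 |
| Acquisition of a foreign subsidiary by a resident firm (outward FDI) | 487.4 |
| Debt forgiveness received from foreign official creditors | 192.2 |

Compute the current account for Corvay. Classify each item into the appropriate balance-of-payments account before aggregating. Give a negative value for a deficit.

Goods: 1798.4 - 1494.4 + 410.9 = 714.9
Services: 588.6 + 294.6 + 465.6 = 1348.8
Primary income: -296.3 - 198.3 + 113.3 + 436.0 = 54.7
Secondary income: -161.8 + 251.5 - 340.3 = -250.6
Current account = 714.9 + 1348.8 + 54.7 + (-250.6) = 1867.8
(Excluded from the current account — capital account: sale of embassy land to a foreign government 46.9, debt forgiveness received from foreign official creditors 192.2; financial account: foreign purchases of domestic corporate bonds 1070.3, domestic pension funds' purchases of foreign equities 590.6, borrowing by resident firms from foreign banks 808.2, acquisition of a foreign subsidiary by a resident firm (outward FDI) 487.4.)

1867.8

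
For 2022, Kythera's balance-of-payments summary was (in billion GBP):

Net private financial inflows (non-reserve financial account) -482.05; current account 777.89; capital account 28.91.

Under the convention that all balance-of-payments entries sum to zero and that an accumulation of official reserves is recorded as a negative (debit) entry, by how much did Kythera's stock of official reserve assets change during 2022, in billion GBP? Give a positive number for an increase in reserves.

324.75

Official reserve transactions balance = -(777.89 + 28.91 + (-482.05)) = -324.75
An accumulation of reserves is recorded as a debit (negative entry), so the change in the stock of reserves is the negative of that balance.
Change in official reserves = -(-324.75) = 324.75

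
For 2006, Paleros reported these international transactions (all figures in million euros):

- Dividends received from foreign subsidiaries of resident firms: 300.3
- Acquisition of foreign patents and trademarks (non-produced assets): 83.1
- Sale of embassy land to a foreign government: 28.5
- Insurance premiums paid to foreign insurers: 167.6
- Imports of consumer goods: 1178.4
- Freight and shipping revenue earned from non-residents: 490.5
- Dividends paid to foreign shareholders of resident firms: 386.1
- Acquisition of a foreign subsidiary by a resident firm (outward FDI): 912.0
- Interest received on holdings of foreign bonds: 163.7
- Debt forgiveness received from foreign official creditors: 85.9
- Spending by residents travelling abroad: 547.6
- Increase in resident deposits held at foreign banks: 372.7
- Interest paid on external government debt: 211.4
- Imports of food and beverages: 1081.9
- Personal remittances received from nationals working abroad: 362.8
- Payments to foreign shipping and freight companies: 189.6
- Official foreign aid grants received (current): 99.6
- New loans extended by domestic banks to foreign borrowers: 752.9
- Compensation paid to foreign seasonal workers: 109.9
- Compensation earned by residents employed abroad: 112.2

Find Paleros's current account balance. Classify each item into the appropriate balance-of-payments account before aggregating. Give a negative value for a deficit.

-2343.4

Goods: -1178.4 - 1081.9 = -2260.3
Services: -547.6 - 189.6 - 167.6 + 490.5 = -414.3
Primary income: 163.7 - 109.9 - 386.1 + 300.3 + 112.2 - 211.4 = -131.2
Secondary income: 362.8 + 99.6 = 462.4
Current account = (-2260.3) + (-414.3) + (-131.2) + 462.4 = -2343.4
(Excluded from the current account — capital account: acquisition of foreign patents and trademarks (non-produced assets) 83.1, sale of embassy land to a foreign government 28.5, debt forgiveness received from foreign official creditors 85.9; financial account: acquisition of a foreign subsidiary by a resident firm (outward FDI) 912.0, increase in resident deposits held at foreign banks 372.7, new loans extended by domestic banks to foreign borrowers 752.9.)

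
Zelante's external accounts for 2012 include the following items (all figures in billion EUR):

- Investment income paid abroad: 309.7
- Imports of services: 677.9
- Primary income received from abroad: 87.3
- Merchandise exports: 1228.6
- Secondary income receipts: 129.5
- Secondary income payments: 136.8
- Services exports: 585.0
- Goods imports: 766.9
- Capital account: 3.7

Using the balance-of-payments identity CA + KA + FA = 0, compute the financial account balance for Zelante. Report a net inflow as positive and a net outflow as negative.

Goods balance = 1228.6 - 766.9 = 461.7
Services balance = 585.0 - 677.9 = -92.9
Trade balance (goods + services) = 461.7 + (-92.9) = 368.8
Net primary income = 87.3 - 309.7 = -222.4
Net secondary income = 129.5 - 136.8 = -7.3
Current account = 368.8 + (-222.4) + (-7.3) = 139.1
Financial account = -(139.1 + 3.7) = -142.8

-142.8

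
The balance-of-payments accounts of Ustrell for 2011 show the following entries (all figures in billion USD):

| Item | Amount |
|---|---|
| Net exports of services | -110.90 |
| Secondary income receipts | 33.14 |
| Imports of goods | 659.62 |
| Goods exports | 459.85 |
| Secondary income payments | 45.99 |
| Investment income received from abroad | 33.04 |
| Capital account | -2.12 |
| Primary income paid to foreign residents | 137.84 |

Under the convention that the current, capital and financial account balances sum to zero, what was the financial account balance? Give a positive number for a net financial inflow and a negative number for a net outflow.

430.44

Goods balance = 459.85 - 659.62 = -199.77
Services balance = -110.90
Trade balance (goods + services) = -199.77 + (-110.90) = -310.67
Net primary income = 33.04 - 137.84 = -104.80
Net secondary income = 33.14 - 45.99 = -12.85
Current account = -310.67 + (-104.80) + (-12.85) = -428.32
Financial account = -(-428.32 + (-2.12)) = 430.44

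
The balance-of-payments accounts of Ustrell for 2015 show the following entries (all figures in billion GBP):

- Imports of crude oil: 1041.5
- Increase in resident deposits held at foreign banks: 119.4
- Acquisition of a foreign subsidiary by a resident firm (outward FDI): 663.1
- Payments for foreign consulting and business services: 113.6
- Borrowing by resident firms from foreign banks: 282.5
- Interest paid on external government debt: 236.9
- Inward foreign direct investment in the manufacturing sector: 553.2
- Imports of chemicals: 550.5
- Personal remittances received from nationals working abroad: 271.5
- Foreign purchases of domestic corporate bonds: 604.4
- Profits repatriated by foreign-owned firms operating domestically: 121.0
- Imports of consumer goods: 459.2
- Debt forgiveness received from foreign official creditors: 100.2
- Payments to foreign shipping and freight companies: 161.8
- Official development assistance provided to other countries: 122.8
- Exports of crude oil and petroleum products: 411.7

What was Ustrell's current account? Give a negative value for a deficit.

Goods: -1041.5 - 550.5 - 459.2 + 411.7 = -1639.5
Services: -113.6 - 161.8 = -275.4
Primary income: -236.9 - 121.0 = -357.9
Secondary income: 271.5 - 122.8 = 148.7
Current account = (-1639.5) + (-275.4) + (-357.9) + 148.7 = -2124.1
(Excluded from the current account — financial account: increase in resident deposits held at foreign banks 119.4, acquisition of a foreign subsidiary by a resident firm (outward FDI) 663.1, borrowing by resident firms from foreign banks 282.5, inward foreign direct investment in the manufacturing sector 553.2, foreign purchases of domestic corporate bonds 604.4; capital account: debt forgiveness received from foreign official creditors 100.2.)

-2124.1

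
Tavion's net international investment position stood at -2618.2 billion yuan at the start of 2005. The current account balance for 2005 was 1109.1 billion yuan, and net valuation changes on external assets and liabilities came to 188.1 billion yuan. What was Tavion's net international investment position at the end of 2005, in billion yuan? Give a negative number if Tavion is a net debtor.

Change in NIIP = current account + net valuation change = 1109.1 + 188.1 = 1297.2
End-of-year NIIP = -2618.2 + 1297.2 = -1321.0

-1321.0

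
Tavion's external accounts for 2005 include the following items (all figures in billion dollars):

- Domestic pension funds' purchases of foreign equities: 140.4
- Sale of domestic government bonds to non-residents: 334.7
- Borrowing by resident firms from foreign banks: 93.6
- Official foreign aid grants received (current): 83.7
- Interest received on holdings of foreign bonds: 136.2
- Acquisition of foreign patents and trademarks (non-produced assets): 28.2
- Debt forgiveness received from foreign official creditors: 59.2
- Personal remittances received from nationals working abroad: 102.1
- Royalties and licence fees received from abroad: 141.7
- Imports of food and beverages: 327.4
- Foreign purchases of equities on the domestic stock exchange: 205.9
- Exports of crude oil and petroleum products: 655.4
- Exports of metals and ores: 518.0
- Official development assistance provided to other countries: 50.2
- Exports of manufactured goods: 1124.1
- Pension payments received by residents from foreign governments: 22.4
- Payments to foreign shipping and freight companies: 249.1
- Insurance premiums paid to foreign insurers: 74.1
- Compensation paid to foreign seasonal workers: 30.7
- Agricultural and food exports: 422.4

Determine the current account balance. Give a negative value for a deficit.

Goods: 518.0 + 1124.1 + 655.4 + 422.4 - 327.4 = 2392.5
Services: 141.7 - 249.1 - 74.1 = -181.5
Primary income: -30.7 + 136.2 = 105.5
Secondary income: -50.2 + 83.7 + 22.4 + 102.1 = 158.0
Current account = 2392.5 + (-181.5) + 105.5 + 158.0 = 2474.5
(Excluded from the current account — financial account: domestic pension funds' purchases of foreign equities 140.4, sale of domestic government bonds to non-residents 334.7, borrowing by resident firms from foreign banks 93.6, foreign purchases of equities on the domestic stock exchange 205.9; capital account: acquisition of foreign patents and trademarks (non-produced assets) 28.2, debt forgiveness received from foreign official creditors 59.2.)

2474.5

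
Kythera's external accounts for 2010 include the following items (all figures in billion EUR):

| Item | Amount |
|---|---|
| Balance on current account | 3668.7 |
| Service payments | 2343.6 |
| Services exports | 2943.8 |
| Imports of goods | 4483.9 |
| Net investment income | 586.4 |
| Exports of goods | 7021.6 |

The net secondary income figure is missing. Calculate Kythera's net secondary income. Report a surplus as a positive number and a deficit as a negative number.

Current account = goods balance + services balance + net primary income + net secondary income
Sum of the known components = 3724.3
Net secondary income = CA - (known components) = 3668.7 - 3724.3 = -55.6

-55.6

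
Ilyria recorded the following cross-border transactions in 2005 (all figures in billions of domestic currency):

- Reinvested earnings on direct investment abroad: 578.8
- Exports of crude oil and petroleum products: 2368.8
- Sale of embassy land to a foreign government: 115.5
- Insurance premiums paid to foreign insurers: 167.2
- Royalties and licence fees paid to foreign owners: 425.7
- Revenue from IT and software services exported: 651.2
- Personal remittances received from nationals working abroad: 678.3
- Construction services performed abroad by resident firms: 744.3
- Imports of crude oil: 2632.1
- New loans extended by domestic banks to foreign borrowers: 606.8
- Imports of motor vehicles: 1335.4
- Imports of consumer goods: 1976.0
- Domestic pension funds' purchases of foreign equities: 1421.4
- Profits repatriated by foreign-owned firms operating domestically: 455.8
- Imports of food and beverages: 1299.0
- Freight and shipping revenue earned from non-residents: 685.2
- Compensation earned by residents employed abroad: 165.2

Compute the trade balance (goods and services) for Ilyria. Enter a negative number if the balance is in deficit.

-3385.9

Goods: -1299.0 - 1976.0 - 1335.4 + 2368.8 - 2632.1 = -4873.7
Services: 651.2 + 744.3 + 685.2 - 425.7 - 167.2 = 1487.8
Trade balance = -4873.7 + 1487.8 = -3385.9
(Excluded from the trade balance — primary income: reinvested earnings on direct investment abroad 578.8, profits repatriated by foreign-owned firms operating domestically 455.8, compensation earned by residents employed abroad 165.2; capital account: sale of embassy land to a foreign government 115.5; secondary income: personal remittances received from nationals working abroad 678.3; financial account: new loans extended by domestic banks to foreign borrowers 606.8, domestic pension funds' purchases of foreign equities 1421.4.)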